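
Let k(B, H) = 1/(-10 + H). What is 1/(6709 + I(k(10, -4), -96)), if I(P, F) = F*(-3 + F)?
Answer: 1/16213 ≈ 6.1679e-5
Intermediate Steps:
1/(6709 + I(k(10, -4), -96)) = 1/(6709 - 96*(-3 - 96)) = 1/(6709 - 96*(-99)) = 1/(6709 + 9504) = 1/16213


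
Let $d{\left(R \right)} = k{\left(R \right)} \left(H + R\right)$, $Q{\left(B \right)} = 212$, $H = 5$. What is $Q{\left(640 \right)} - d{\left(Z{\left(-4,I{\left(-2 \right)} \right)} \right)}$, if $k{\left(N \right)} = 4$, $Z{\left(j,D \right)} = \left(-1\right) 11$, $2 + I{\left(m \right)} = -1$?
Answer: $236$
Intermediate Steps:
$I{\left(m \right)} = -3$ ($I{\left(m \right)} = -2 - 1 = -3$)
$Z{\left(j,D \right)} = -11$
$d{\left(R \right)} = 20 + 4 R$ ($d{\left(R \right)} = 4 \left(5 + R\right) = 20 + 4 R$)
$Q{\left(640 \right)} - d{\left(Z{\left(-4,I{\left(-2 \right)} \right)} \right)} = 212 - \left(20 + 4 \left(-11\right)\right) = 212 - \left(20 - 44\right) = 212 - -24 = 212 + 24 = 236$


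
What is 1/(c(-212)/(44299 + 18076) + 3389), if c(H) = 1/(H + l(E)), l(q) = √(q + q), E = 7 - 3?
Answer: 592498284113401500/2007976684815503242001 + 124750*√2/2007976684815503242001 ≈ 0.00029507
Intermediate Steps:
E = 4
l(q) = √2*√q (l(q) = √(2*q) = √2*√q)
c(H) = 1/(H + 2*√2) (c(H) = 1/(H + √2*√4) = 1/(H + √2*2) = 1/(H + 2*√2))
1/(c(-212)/(44299 + 18076) + 3389) = 1/(1/((-212 + 2*√2)*(44299 + 18076)) + 3389) = 1/(1/(-212 + 2*√2*62375) + 3389) = 1/((1/62375)/(-212 + 2*√2) + 3389) = 1/(1/(62375*(-212 + 2*√2)) + 3389) = 1/(3389 + 1/(62375*(-212 + 2*√2)))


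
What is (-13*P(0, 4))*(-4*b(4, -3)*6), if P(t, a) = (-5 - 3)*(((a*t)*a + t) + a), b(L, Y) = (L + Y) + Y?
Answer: 19968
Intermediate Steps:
b(L, Y) = L + 2*Y
P(t, a) = -8*a - 8*t - 8*t*a**2 (P(t, a) = -8*((t*a**2 + t) + a) = -8*((t + t*a**2) + a) = -8*(a + t + t*a**2) = -8*a - 8*t - 8*t*a**2)
(-13*P(0, 4))*(-4*b(4, -3)*6) = (-13*(-8*4 - 8*0 - 8*0*4**2))*(-4*(4 + 2*(-3))*6) = (-13*(-32 + 0 - 8*0*16))*(-4*(4 - 6)*6) = (-13*(-32 + 0 + 0))*(-(-8)*6) = (-13*(-32))*(-4*(-12)) = 416*48 = 19968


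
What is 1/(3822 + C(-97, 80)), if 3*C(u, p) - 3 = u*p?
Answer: 3/3709 ≈ 0.00080884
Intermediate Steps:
C(u, p) = 1 + p*u/3 (C(u, p) = 1 + (u*p)/3 = 1 + (p*u)/3 = 1 + p*u/3)
1/(3822 + C(-97, 80)) = 1/(3822 + (1 + (⅓)*80*(-97))) = 1/(3822 + (1 - 7760/3)) = 1/(3822 - 7757/3) = 1/(3709/3) = 3/3709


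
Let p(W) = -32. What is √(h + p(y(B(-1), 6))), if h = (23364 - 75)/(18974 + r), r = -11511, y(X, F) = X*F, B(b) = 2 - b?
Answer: I*√1608478001/7463 ≈ 5.374*I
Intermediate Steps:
y(X, F) = F*X
h = 23289/7463 (h = (23364 - 75)/(18974 - 11511) = 23289/7463 ≈ 3.1206)
√(h + p(y(B(-1), 6))) = √(23289/7463 - 32) = √(-215527/7463) = I*√1608478001/7463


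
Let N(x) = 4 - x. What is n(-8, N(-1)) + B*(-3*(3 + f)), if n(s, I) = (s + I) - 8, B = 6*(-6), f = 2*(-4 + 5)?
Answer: 529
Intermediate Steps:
f = 2 (f = 2*1 = 2)
B = -36
n(s, I) = -8 + I + s (n(s, I) = (I + s) - 8 = -8 + I + s)
n(-8, N(-1)) + B*(-3*(3 + f)) = (-8 + (4 - 1*(-1)) - 8) - (-108)*(3 + 2) = (-8 + (4 + 1) - 8) - (-108)*5 = (-8 + 5 - 8) - 36*(-15) = -11 + 540 = 529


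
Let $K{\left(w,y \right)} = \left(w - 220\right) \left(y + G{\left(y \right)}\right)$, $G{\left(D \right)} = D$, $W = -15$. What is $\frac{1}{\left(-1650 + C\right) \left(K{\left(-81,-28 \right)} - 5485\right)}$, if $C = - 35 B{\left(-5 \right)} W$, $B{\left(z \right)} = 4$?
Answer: $\frac{1}{5116950} \approx 1.9543 \cdot 10^{-7}$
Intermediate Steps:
$K{\left(w,y \right)} = 2 y \left(-220 + w\right)$ ($K{\left(w,y \right)} = \left(w - 220\right) \left(y + y\right) = \left(-220 + w\right) 2 y = 2 y \left(-220 + w\right)$)
$C = 2100$ ($C = \left(-35\right) 4 \left(-15\right) = \left(-140\right) \left(-15\right) = 2100$)
$\frac{1}{\left(-1650 + C\right) \left(K{\left(-81,-28 \right)} - 5485\right)} = \frac{1}{\left(-1650 + 2100\right) \left(2 \left(-28\right) \left(-220 - 81\right) - 5485\right)} = \frac{1}{450 \left(2 \left(-28\right) \left(-301\right) - 5485\right)} = \frac{1}{450 \left(16856 - 5485\right)} = \frac{1}{450 \cdot 11371} = \frac{1}{5116950}$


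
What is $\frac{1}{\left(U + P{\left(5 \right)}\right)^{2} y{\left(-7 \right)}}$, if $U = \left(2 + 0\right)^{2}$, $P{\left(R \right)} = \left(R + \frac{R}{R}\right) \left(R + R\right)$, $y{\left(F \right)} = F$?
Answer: $- \frac{1}{28672} \approx -3.4877 \cdot 10^{-5}$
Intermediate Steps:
$P{\left(R \right)} = 2 R \left(1 + R\right)$ ($P{\left(R \right)} = \left(R + 1\right) 2 R = \left(1 + R\right) 2 R = 2 R \left(1 + R\right)$)
$U = 4$ ($U = 2^{2} = 4$)
$\frac{1}{\left(U + P{\left(5 \right)}\right)^{2} y{\left(-7 \right)}} = \frac{1}{\left(4 + 2 \cdot 5 \left(1 + 5\right)\right)^{2} \left(-7\right)} = \frac{1}{\left(4 + 2 \cdot 5 \cdot 6\right)^{2} \left(-7\right)} = \frac{1}{\left(4 + 60\right)^{2} \left(-7\right)} = \frac{1}{64^{2} \left(-7\right)} = \frac{1}{4096 \left(-7\right)} = \frac{1}{-28672} = - \frac{1}{28672}$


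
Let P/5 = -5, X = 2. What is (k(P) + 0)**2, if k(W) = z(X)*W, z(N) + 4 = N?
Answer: 2500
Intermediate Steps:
P = -25 (P = 5*(-5) = -25)
z(N) = -4 + N
k(W) = -2*W (k(W) = (-4 + 2)*W = -2*W)
(k(P) + 0)**2 = (-2*(-25) + 0)**2 = (50 + 0)**2 = 50**2 = 2500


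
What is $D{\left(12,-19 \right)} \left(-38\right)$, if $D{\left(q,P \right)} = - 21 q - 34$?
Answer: $10868$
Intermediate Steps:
$D{\left(q,P \right)} = -34 - 21 q$
$D{\left(12,-19 \right)} \left(-38\right) = \left(-34 - 252\right) \left(-38\right) = \left(-286\right) \left(-38\right) = 10868$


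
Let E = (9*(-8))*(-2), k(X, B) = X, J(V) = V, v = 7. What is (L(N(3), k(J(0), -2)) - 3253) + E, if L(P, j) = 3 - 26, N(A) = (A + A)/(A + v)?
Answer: -3132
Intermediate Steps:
N(A) = 2*A/(7 + A) (N(A) = (A + A)/(A + 7) = (2*A)/(7 + A) = 2*A/(7 + A))
L(P, j) = -23
E = 144 (E = -72*(-2) = 144)
(L(N(3), k(J(0), -2)) - 3253) + E = (-23 - 3253) + 144 = -3276 + 144 = -3132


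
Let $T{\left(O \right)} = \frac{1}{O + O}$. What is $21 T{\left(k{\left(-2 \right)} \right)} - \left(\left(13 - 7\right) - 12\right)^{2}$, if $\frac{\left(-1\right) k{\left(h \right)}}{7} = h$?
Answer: $- \frac{141}{4} \approx -35.25$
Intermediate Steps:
$k{\left(h \right)} = - 7 h$
$T{\left(O \right)} = \frac{1}{2 O}$
$21 T{\left(k{\left(-2 \right)} \right)} - \left(\left(13 - 7\right) - 12\right)^{2} = 21 \frac{1}{2 \left(\left(-7\right) \left(-2\right)\right)} - \left(\left(13 - 7\right) - 12\right)^{2} = 21 \frac{1}{2 \cdot 14} - \left(6 - 12\right)^{2} = 21 \cdot \frac{1}{2} \cdot \frac{1}{14} - \left(-6\right)^{2} = 21 \cdot \frac{1}{28} - 36 = \frac{3}{4} - 36 = - \frac{141}{4}$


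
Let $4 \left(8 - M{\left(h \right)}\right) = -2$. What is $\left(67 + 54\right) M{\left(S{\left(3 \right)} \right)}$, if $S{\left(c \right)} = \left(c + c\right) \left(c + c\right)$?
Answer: $\frac{2057}{2} \approx 1028.5$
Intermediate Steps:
$S{\left(c \right)} = 4 c^{2}$ ($S{\left(c \right)} = 2 c 2 c = 4 c^{2}$)
$M{\left(h \right)} = \frac{17}{2}$ ($M{\left(h \right)} = 8 - - \frac{1}{2} = 8 + \frac{1}{2} = \frac{17}{2}$)
$\left(67 + 54\right) M{\left(S{\left(3 \right)} \right)} = \left(67 + 54\right) \frac{17}{2} = 121 \cdot \frac{17}{2} = \frac{2057}{2}$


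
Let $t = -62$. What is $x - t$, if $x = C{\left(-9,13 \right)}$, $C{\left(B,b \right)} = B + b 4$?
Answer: $105$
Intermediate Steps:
$C{\left(B,b \right)} = B + 4 b$
$x = 43$ ($x = -9 + 4 \cdot 13 = -9 + 52 = 43$)
$x - t = 43 - -62 = 43 + 62 = 105$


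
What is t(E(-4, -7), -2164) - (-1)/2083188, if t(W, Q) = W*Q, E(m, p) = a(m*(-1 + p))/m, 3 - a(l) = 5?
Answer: -2254009415/2083188 ≈ -1082.0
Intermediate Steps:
a(l) = -2 (a(l) = 3 - 1*5 = 3 - 5 = -2)
E(m, p) = -2/m
t(W, Q) = Q*W
t(E(-4, -7), -2164) - (-1)/2083188 = -(-4328)/(-4) - (-1)/2083188 = -(-4328)*(-1)/4 - (-1)/2083188 = -2164*½ - 1*(-1/2083188) = -1082 + 1/2083188 = -2254009415/2083188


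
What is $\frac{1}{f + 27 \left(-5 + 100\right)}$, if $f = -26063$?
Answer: $- \frac{1}{23498} \approx -4.2557 \cdot 10^{-5}$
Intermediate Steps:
$\frac{1}{f + 27 \left(-5 + 100\right)} = \frac{1}{-26063 + 27 \left(-5 + 100\right)} = \frac{1}{-26063 + 27 \cdot 95} = \frac{1}{-26063 + 2565} = \frac{1}{-23498} = - \frac{1}{23498}$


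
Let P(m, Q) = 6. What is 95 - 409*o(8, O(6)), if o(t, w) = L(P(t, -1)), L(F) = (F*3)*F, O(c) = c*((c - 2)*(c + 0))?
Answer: -44077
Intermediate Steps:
O(c) = c²*(-2 + c) (O(c) = c*((-2 + c)*c) = c*(c*(-2 + c)) = c²*(-2 + c))
L(F) = 3*F² (L(F) = (3*F)*F = 3*F²)
o(t, w) = 108 (o(t, w) = 3*6² = 3*36 = 108)
95 - 409*o(8, O(6)) = 95 - 409*108 = 95 - 44172 = -44077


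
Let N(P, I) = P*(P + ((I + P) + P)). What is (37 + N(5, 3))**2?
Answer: 16129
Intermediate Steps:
N(P, I) = P*(I + 3*P) (N(P, I) = P*(P + (I + 2*P)) = P*(I + 3*P))
(37 + N(5, 3))**2 = (37 + 5*(3 + 3*5))**2 = (37 + 5*(3 + 15))**2 = (37 + 5*18)**2 = (37 + 90)**2 = 127**2 = 16129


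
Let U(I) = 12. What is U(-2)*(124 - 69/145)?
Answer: 214932/145 ≈ 1482.3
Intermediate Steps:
U(-2)*(124 - 69/145) = 12*(124 - 69/145) = 12*(17911/145) = 214932/145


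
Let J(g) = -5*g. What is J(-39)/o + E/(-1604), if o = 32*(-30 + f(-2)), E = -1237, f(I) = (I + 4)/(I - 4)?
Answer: 51227/89824 ≈ 0.57030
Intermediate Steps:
f(I) = (4 + I)/(-4 + I)
o = -2912/3 (o = 32*(-30 + (4 - 2)/(-4 - 2)) = 32*(-30 + 2/(-6)) = 32*(-30 - ⅙*2) = 32*(-30 - ⅓) = 32*(-91/3) = -2912/3 ≈ -970.67)
J(-39)/o + E/(-1604) = (-5*(-39))/(-2912/3) - 1237/(-1604) = 195*(-3/2912) - 1237*(-1/1604) = -45/224 + 1237/1604 = 51227/89824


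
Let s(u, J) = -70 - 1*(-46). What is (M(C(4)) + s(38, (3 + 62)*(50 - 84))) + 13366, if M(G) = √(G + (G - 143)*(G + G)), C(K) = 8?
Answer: 13342 + 2*I*√538 ≈ 13342.0 + 46.39*I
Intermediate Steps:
M(G) = √(G + 2*G*(-143 + G)) (M(G) = √(G + (-143 + G)*(2*G)) = √(G + 2*G*(-143 + G)))
s(u, J) = -24 (s(u, J) = -70 + 46 = -24)
(M(C(4)) + s(38, (3 + 62)*(50 - 84))) + 13366 = (√(8*(-285 + 2*8)) - 24) + 13366 = (√(8*(-285 + 16)) - 24) + 13366 = (√(8*(-269)) - 24) + 13366 = (√(-2152) - 24) + 13366 = (2*I*√538 - 24) + 13366 = (-24 + 2*I*√538) + 13366 = 13342 + 2*I*√538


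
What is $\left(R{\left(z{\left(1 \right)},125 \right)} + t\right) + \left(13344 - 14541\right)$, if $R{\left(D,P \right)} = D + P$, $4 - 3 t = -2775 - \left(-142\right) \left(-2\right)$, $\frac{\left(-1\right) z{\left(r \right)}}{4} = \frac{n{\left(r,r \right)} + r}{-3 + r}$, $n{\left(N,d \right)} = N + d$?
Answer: $-45$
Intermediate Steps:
$z{\left(r \right)} = - \frac{12 r}{-3 + r}$ ($z{\left(r \right)} = - 4 \frac{\left(r + r\right) + r}{-3 + r} = - 4 \frac{2 r + r}{-3 + r} = - 4 \frac{3 r}{-3 + r} = - \frac{12 r}{-3 + r}$)
$t = 1021$ ($t = \frac{4}{3} - \frac{-2775 - \left(-142\right) \left(-2\right)}{3} = \frac{4}{3} - \frac{-2775 - 284}{3} = \frac{4}{3} - - \frac{3059}{3} = \frac{4}{3} + \frac{3059}{3} = 1021$)
$\left(R{\left(z{\left(1 \right)},125 \right)} + t\right) + \left(13344 - 14541\right) = \left(\left(\left(-12\right) 1 \frac{1}{-3 + 1} + 125\right) + 1021\right) + \left(13344 - 14541\right) = \left(\left(\left(-12\right) 1 \frac{1}{-2} + 125\right) + 1021\right) + \left(13344 - 14541\right) = \left(\left(\left(-12\right) 1 \left(- \frac{1}{2}\right) + 125\right) + 1021\right) - 1197 = \left(\left(6 + 125\right) + 1021\right) - 1197 = \left(131 + 1021\right) - 1197 = 1152 - 1197 = -45$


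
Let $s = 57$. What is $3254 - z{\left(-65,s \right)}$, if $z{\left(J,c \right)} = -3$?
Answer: $3257$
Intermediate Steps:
$3254 - z{\left(-65,s \right)} = 3254 - -3 = 3254 + 3 = 3257$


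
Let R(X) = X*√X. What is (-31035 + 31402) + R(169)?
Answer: 2564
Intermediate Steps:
R(X) = X^(3/2)
(-31035 + 31402) + R(169) = (-31035 + 31402) + 169^(3/2) = 367 + 2197 = 2564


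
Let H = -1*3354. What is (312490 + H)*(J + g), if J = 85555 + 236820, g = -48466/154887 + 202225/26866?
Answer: 207352196294814562792/2080597071 ≈ 9.9660e+10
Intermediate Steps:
H = -3354
g = 30019936019/4161194142 (g = -48466*1/154887 + 202225*(1/26866) = -48466/154887 + 202225/26866 = 30019936019/4161194142 ≈ 7.2143)
J = 322375
(312490 + H)*(J + g) = (312490 - 3354)*(322375 + 30019936019/4161194142) = 309136*(1341494981463269/4161194142) = 207352196294814562792/2080597071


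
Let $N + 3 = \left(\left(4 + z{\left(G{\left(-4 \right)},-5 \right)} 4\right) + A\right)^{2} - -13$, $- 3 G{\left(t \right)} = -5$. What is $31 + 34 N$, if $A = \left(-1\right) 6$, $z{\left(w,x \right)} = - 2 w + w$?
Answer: $\frac{26323}{9} \approx 2924.8$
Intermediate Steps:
$G{\left(t \right)} = \frac{5}{3}$ ($G{\left(t \right)} = \left(- \frac{1}{3}\right) \left(-5\right) = \frac{5}{3}$)
$z{\left(w,x \right)} = - w$
$A = -6$
$N = \frac{766}{9}$ ($N = -3 - \left(-13 - \left(\left(4 + \left(-1\right) \frac{5}{3} \cdot 4\right) - 6\right)^{2}\right) = -3 + \left(\left(\left(4 - \frac{20}{3}\right) - 6\right)^{2} + 13\right) = -3 + \left(\left(- \frac{8}{3} - 6\right)^{2} + 13\right) = -3 + \left(\left(- \frac{26}{3}\right)^{2} + 13\right) = -3 + \left(\frac{676}{9} + 13\right) = -3 + \frac{793}{9} = \frac{766}{9} \approx 85.111$)
$31 + 34 N = 31 + 34 \cdot \frac{766}{9} = 31 + \frac{26044}{9} = \frac{26323}{9}$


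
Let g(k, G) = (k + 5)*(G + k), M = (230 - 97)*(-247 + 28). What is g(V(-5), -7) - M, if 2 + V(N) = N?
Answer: 29155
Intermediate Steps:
V(N) = -2 + N
M = -29127 (M = 133*(-219) = -29127)
g(k, G) = (5 + k)*(G + k)
g(V(-5), -7) - M = ((-2 - 5)² + 5*(-7) + 5*(-2 - 5) - 7*(-2 - 5)) - 1*(-29127) = ((-7)² - 35 + 5*(-7) - 7*(-7)) + 29127 = (49 - 35 - 35 + 49) + 29127 = 28 + 29127 = 29155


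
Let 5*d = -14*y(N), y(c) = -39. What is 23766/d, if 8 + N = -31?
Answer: 19805/91 ≈ 217.64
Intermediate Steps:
N = -39 (N = -8 - 31 = -39)
d = 546/5 (d = (-14*(-39))/5 = (⅕)*546 = 546/5 ≈ 109.20)
23766/d = 23766/(546/5) = 23766*(5/546) = 19805/91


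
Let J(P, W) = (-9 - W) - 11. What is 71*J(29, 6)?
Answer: -1846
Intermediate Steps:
J(P, W) = -20 - W
71*J(29, 6) = 71*(-20 - 1*6) = 71*(-20 - 6) = 71*(-26) = -1846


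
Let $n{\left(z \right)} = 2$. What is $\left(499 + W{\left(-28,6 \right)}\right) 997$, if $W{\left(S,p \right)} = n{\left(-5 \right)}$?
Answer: $499497$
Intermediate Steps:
$W{\left(S,p \right)} = 2$
$\left(499 + W{\left(-28,6 \right)}\right) 997 = \left(499 + 2\right) 997 = 501 \cdot 997 = 499497$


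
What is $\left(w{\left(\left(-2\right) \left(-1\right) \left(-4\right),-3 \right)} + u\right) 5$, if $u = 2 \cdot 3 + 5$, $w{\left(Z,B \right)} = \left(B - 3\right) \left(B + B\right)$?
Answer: $235$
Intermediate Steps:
$w{\left(Z,B \right)} = 2 B \left(-3 + B\right)$ ($w{\left(Z,B \right)} = \left(-3 + B\right) 2 B = 2 B \left(-3 + B\right)$)
$u = 11$ ($u = 6 + 5 = 11$)
$\left(w{\left(\left(-2\right) \left(-1\right) \left(-4\right),-3 \right)} + u\right) 5 = \left(2 \left(-3\right) \left(-3 - 3\right) + 11\right) 5 = \left(2 \left(-3\right) \left(-6\right) + 11\right) 5 = \left(36 + 11\right) 5 = 47 \cdot 5 = 235$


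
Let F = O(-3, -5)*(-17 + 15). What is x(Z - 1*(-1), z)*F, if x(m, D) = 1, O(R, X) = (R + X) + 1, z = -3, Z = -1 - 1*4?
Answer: 14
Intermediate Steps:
Z = -5 (Z = -1 - 4 = -5)
O(R, X) = 1 + R + X
F = 14 (F = (1 - 3 - 5)*(-17 + 15) = -7*(-2) = 14)
x(Z - 1*(-1), z)*F = 1*14 = 14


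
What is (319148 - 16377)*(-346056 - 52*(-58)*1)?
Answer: -103862563840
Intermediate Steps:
(319148 - 16377)*(-346056 - 52*(-58)*1) = 302771*(-346056 + 3016*1) = 302771*(-346056 + 3016) = 302771*(-343040) = -103862563840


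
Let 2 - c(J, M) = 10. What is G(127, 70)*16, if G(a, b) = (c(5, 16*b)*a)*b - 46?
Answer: -1138656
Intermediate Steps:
c(J, M) = -8 (c(J, M) = 2 - 1*10 = 2 - 10 = -8)
G(a, b) = -46 - 8*a*b (G(a, b) = (-8*a)*b - 46 = -8*a*b - 46 = -46 - 8*a*b)
G(127, 70)*16 = (-46 - 8*127*70)*16 = (-46 - 71120)*16 = -71166*16 = -1138656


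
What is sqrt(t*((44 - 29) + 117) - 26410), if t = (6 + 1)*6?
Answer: I*sqrt(20866) ≈ 144.45*I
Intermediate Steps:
t = 42 (t = 7*6 = 42)
sqrt(t*((44 - 29) + 117) - 26410) = sqrt(42*((44 - 29) + 117) - 26410) = sqrt(42*(15 + 117) - 26410) = sqrt(42*132 - 26410) = sqrt(5544 - 26410) = sqrt(-20866) = I*sqrt(20866)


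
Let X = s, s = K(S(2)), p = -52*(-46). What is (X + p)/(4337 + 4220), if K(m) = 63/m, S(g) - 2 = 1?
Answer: 2413/8557 ≈ 0.28199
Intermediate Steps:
p = 2392
S(g) = 3 (S(g) = 2 + 1 = 3)
s = 21 (s = 63/3 = 63*(⅓) = 21)
X = 21
(X + p)/(4337 + 4220) = (21 + 2392)/(4337 + 4220) = 2413/8557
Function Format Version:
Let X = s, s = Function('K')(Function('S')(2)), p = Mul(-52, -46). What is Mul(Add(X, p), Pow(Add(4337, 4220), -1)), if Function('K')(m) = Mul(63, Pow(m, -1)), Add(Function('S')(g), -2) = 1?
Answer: Rational(2413, 8557) ≈ 0.28199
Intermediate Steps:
p = 2392
Function('S')(g) = 3 (Function('S')(g) = Add(2, 1) = 3)
s = 21 (s = Mul(63, Pow(3, -1)) = Mul(63, Rational(1, 3)) = 21)
X = 21
Mul(Add(X, p), Pow(Add(4337, 4220), -1)) = Mul(Add(21, 2392), Pow(Add(4337, 4220), -1)) = Mul(2413, Pow(8557, -1)) = Mul(2413, Rational(1, 8557)) = Rational(2413, 8557)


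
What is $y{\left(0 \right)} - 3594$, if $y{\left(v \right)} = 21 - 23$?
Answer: $-3596$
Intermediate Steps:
$y{\left(v \right)} = -2$
$y{\left(0 \right)} - 3594 = -2 - 3594 = -3596$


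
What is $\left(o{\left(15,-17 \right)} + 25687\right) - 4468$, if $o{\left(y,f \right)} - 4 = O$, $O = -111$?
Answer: $21112$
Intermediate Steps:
$o{\left(y,f \right)} = -107$ ($o{\left(y,f \right)} = 4 - 111 = -107$)
$\left(o{\left(15,-17 \right)} + 25687\right) - 4468 = \left(-107 + 25687\right) - 4468 = 25580 - 4468 = 21112$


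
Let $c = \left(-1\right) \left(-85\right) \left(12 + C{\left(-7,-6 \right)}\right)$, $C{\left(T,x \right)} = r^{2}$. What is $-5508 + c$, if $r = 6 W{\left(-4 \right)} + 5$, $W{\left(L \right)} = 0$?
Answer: $-2363$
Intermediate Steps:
$r = 5$ ($r = 6 \cdot 0 + 5 = 0 + 5 = 5$)
$C{\left(T,x \right)} = 25$ ($C{\left(T,x \right)} = 5^{2} = 25$)
$c = 3145$ ($c = \left(-1\right) \left(-85\right) \left(12 + 25\right) = 85 \cdot 37 = 3145$)
$-5508 + c = -5508 + 3145 = -2363$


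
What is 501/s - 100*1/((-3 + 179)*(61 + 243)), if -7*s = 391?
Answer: -46919407/5230016 ≈ -8.9712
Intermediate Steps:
s = -391/7 (s = -1/7*391 = -391/7 ≈ -55.857)
501/s - 100*1/((-3 + 179)*(61 + 243)) = 501/(-391/7) - 100*1/((-3 + 179)*(61 + 243)) = 501*(-7/391) - 100/(304*176) = -3507/391 - 100/53504 = -3507/391 - 100*1/53504 = -3507/391 - 25/13376 = -46919407/5230016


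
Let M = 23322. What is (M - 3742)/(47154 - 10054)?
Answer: 979/1855 ≈ 0.52776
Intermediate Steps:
(M - 3742)/(47154 - 10054) = (23322 - 3742)/(47154 - 10054) = 19580/37100 = 19580*(1/37100) = 979/1855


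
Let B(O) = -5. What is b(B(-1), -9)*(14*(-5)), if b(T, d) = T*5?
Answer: 1750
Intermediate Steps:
b(T, d) = 5*T
b(B(-1), -9)*(14*(-5)) = (5*(-5))*(14*(-5)) = -25*(-70) = 1750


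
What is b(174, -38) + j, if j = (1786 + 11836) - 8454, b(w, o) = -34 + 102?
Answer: 5236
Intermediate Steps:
b(w, o) = 68
j = 5168 (j = 13622 - 8454 = 5168)
b(174, -38) + j = 68 + 5168 = 5236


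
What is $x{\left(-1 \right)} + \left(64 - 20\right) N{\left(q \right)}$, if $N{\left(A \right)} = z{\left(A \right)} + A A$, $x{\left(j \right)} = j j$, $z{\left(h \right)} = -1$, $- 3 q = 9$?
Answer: $353$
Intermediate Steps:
$q = -3$ ($q = \left(- \frac{1}{3}\right) 9 = -3$)
$x{\left(j \right)} = j^{2}$
$N{\left(A \right)} = -1 + A^{2}$ ($N{\left(A \right)} = -1 + A A = -1 + A^{2}$)
$x{\left(-1 \right)} + \left(64 - 20\right) N{\left(q \right)} = \left(-1\right)^{2} + \left(64 - 20\right) \left(-1 + \left(-3\right)^{2}\right) = 1 + \left(64 - 20\right) \left(-1 + 9\right) = 1 + 44 \cdot 8 = 1 + 352 = 353$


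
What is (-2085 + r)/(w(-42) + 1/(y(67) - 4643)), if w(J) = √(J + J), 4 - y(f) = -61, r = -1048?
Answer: 14342874*I/(I + 9156*√21) ≈ 0.0081471 + 341.84*I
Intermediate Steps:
y(f) = 65 (y(f) = 4 - 1*(-61) = 4 + 61 = 65)
w(J) = √2*√J (w(J) = √(2*J) = √2*√J)
(-2085 + r)/(w(-42) + 1/(y(67) - 4643)) = (-2085 - 1048)/(√2*√(-42) + 1/(65 - 4643)) = -3133/(√2*(I*√42) + 1/(-4578)) = -3133/(2*I*√21 - 1/4578) = -3133/(-1/4578 + 2*I*√21)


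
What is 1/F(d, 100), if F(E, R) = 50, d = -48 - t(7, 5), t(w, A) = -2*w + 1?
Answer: 1/50 ≈ 0.020000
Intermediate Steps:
t(w, A) = 1 - 2*w
d = -35 (d = -48 - (1 - 2*7) = -48 - (1 - 14) = -48 - 1*(-13) = -48 + 13 = -35)
1/F(d, 100) = 1/50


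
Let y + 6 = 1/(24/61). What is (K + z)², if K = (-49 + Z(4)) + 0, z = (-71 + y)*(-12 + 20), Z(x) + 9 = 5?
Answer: 3786916/9 ≈ 4.2077e+5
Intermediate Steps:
Z(x) = -4 (Z(x) = -9 + 5 = -4)
y = -83/24 (y = -6 + 1/(24/61) = -6 + 61/24 = -83/24 ≈ -3.4583)
z = -1787/3 (z = (-71 - 83/24)*(-12 + 20) = -1787/24*8 = -1787/3 ≈ -595.67)
K = -53 (K = (-49 - 4) + 0 = -53 + 0 = -53)
(K + z)² = (-53 - 1787/3)² = (-1946/3)² = 3786916/9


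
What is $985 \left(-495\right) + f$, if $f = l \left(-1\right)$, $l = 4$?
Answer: $-487579$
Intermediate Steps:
$f = -4$ ($f = 4 \left(-1\right) = -4$)
$985 \left(-495\right) + f = 985 \left(-495\right) - 4 = -487575 - 4 = -487579$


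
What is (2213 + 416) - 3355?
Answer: -726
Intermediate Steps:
(2213 + 416) - 3355 = 2629 - 3355 = -726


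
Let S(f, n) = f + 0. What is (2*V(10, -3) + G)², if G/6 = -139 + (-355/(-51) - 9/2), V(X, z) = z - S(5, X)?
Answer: 201611601/289 ≈ 6.9762e+5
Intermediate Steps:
S(f, n) = f
V(X, z) = -5 + z (V(X, z) = z - 1*5 = z - 5 = -5 + z)
G = -13927/17 (G = 6*(-139 + (-355/(-51) - 9/2)) = 6*(-139 + (-355*(-1/51) - 9*½)) = 6*(-139 + (355/51 - 9/2)) = 6*(-139 + 251/102) = 6*(-13927/102) = -13927/17 ≈ -819.24)
(2*V(10, -3) + G)² = (2*(-5 - 3) - 13927/17)² = (2*(-8) - 13927/17)² = (-16 - 13927/17)² = (-14199/17)² = 201611601/289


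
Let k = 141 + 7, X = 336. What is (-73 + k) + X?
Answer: 411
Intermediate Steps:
k = 148
(-73 + k) + X = (-73 + 148) + 336 = 75 + 336 = 411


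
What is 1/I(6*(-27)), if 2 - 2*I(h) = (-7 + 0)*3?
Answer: 2/23 ≈ 0.086957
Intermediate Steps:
I(h) = 23/2 (I(h) = 1 - (-7 + 0)*3/2 = 1 - (-7)*3/2 = 1 - ½*(-21) = 1 + 21/2 = 23/2)
1/I(6*(-27)) = 1/(23/2) = 2/23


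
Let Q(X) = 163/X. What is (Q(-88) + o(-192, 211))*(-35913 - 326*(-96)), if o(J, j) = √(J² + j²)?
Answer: 752571/88 - 4617*√81385 ≈ -1.3086e+6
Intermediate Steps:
(Q(-88) + o(-192, 211))*(-35913 - 326*(-96)) = (163/(-88) + √((-192)² + 211²))*(-35913 - 326*(-96)) = (163*(-1/88) + √(36864 + 44521))*(-35913 + 31296) = (-163/88 + √81385)*(-4617) = 752571/88 - 4617*√81385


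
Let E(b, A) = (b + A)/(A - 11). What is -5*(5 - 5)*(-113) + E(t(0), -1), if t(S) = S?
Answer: 1/12 ≈ 0.083333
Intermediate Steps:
E(b, A) = (A + b)/(-11 + A)
-5*(5 - 5)*(-113) + E(t(0), -1) = -5*(5 - 5)*(-113) + (-1 + 0)/(-11 - 1) = -5*0*(-113) - 1/(-12) = 0*(-113) - 1/12*(-1) = 0 + 1/12 = 1/12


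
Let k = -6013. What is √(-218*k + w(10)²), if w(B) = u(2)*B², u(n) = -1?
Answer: √1320834 ≈ 1149.3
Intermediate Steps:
w(B) = -B²
√(-218*k + w(10)²) = √(-218*(-6013) + (-1*10²)²) = √(1310834 + (-1*100)²) = √(1310834 + (-100)²) = √(1310834 + 10000) = √1320834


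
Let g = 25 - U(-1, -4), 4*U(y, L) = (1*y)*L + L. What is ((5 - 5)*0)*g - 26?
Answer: -26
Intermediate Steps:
U(y, L) = L/4 + L*y/4 (U(y, L) = ((1*y)*L + L)/4 = (y*L + L)/4 = (L*y + L)/4 = (L + L*y)/4 = L/4 + L*y/4)
g = 25 (g = 25 - (-4)*(1 - 1)/4 = 25 - (-4)*0/4 = 25 - 1*0 = 25 + 0 = 25)
((5 - 5)*0)*g - 26 = ((5 - 5)*0)*25 - 26 = (0*0)*25 - 26 = 0*25 - 26 = 0 - 26 = -26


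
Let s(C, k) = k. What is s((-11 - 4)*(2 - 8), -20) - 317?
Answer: -337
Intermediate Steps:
s((-11 - 4)*(2 - 8), -20) - 317 = -20 - 317 = -337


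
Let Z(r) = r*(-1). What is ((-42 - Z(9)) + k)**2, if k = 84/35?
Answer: 23409/25 ≈ 936.36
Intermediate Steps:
Z(r) = -r
k = 12/5 (k = 84*(1/35) = 12/5 ≈ 2.4000)
((-42 - Z(9)) + k)**2 = ((-42 - (-1)*9) + 12/5)**2 = ((-42 - 1*(-9)) + 12/5)**2 = ((-42 + 9) + 12/5)**2 = (-33 + 12/5)**2 = (-153/5)**2 = 23409/25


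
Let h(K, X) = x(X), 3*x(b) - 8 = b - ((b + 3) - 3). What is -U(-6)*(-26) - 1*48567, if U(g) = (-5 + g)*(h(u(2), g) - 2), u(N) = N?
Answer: -146273/3 ≈ -48758.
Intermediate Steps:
x(b) = 8/3 (x(b) = 8/3 + (b - ((b + 3) - 3))/3 = 8/3 + (b - ((3 + b) - 3))/3 = 8/3 + (b - b)/3 = 8/3 + (1/3)*0 = 8/3 + 0 = 8/3)
h(K, X) = 8/3
U(g) = -10/3 + 2*g/3 (U(g) = (-5 + g)*(8/3 - 2) = (-5 + g)*(2/3) = -10/3 + 2*g/3)
-U(-6)*(-26) - 1*48567 = -(-10/3 + (2/3)*(-6))*(-26) - 1*48567 = -(-10/3 - 4)*(-26) - 48567 = -1*(-22/3)*(-26) - 48567 = (22/3)*(-26) - 48567 = -572/3 - 48567 = -146273/3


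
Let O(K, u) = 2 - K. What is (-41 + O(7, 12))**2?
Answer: 2116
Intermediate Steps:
(-41 + O(7, 12))**2 = (-41 + (2 - 1*7))**2 = (-41 + (2 - 7))**2 = (-41 - 5)**2 = (-46)**2 = 2116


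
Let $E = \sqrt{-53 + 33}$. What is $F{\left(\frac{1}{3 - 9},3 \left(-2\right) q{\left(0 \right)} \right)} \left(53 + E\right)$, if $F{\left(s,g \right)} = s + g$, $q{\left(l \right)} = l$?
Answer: $- \frac{53}{6} - \frac{i \sqrt{5}}{3} \approx -8.8333 - 0.74536 i$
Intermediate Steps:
$F{\left(s,g \right)} = g + s$
$E = 2 i \sqrt{5}$ ($E = \sqrt{-20} = 2 i \sqrt{5} \approx 4.4721 i$)
$F{\left(\frac{1}{3 - 9},3 \left(-2\right) q{\left(0 \right)} \right)} \left(53 + E\right) = \left(3 \left(-2\right) 0 + \frac{1}{3 - 9}\right) \left(53 + 2 i \sqrt{5}\right) = \left(\left(-6\right) 0 + \frac{1}{-6}\right) \left(53 + 2 i \sqrt{5}\right) = \left(0 - \frac{1}{6}\right) \left(53 + 2 i \sqrt{5}\right) = - \frac{53 + 2 i \sqrt{5}}{6} = - \frac{53}{6} - \frac{i \sqrt{5}}{3}$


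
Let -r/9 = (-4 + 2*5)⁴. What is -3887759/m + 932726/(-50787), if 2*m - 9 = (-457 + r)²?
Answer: -68714869986283/3730778738775 ≈ -18.418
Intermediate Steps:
r = -11664 (r = -9*(-4 + 2*5)⁴ = -9*(-4 + 10)⁴ = -9*6⁴ = -9*1296 = -11664)
m = 73459325 (m = 9/2 + (-457 - 11664)²/2 = 9/2 + (½)*(-12121)² = 9/2 + (½)*146918641 = 9/2 + 146918641/2 = 73459325)
-3887759/m + 932726/(-50787) = -3887759/73459325 + 932726/(-50787) = -3887759*1/73459325 + 932726*(-1/50787) = -3887759/73459325 - 932726/50787 = -68714869986283/3730778738775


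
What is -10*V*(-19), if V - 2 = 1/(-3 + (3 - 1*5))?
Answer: 342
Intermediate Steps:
V = 9/5 (V = 2 + 1/(-3 + (3 - 1*5)) = 2 + 1/(-3 + (3 - 5)) = 2 + 1/(-3 - 2) = 2 + 1/(-5) = 2 - 1/5 = 9/5 ≈ 1.8000)
-10*V*(-19) = -10*9/5*(-19) = -18*(-19) = 342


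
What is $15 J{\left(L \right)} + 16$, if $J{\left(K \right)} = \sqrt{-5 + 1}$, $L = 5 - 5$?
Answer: $16 + 30 i \approx 16.0 + 30.0 i$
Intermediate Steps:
$L = 0$ ($L = 5 - 5 = 0$)
$J{\left(K \right)} = 2 i$ ($J{\left(K \right)} = \sqrt{-4} = 2 i$)
$15 J{\left(L \right)} + 16 = 15 \cdot 2 i + 16 = 30 i + 16 = 16 + 30 i$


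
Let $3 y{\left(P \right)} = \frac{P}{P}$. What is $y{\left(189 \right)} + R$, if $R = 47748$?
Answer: $\frac{143245}{3} \approx 47748.0$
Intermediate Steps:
$y{\left(P \right)} = \frac{1}{3}$ ($y{\left(P \right)} = \frac{P \frac{1}{P}}{3} = \frac{1}{3} \cdot 1 = \frac{1}{3}$)
$y{\left(189 \right)} + R = \frac{1}{3} + 47748 = \frac{143245}{3}$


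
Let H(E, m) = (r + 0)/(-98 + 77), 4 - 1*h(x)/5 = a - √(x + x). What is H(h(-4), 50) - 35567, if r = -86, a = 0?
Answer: -746821/21 ≈ -35563.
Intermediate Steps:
h(x) = 20 + 5*√2*√x (h(x) = 20 - 5*(0 - √(x + x)) = 20 - 5*(0 - √(2*x)) = 20 - 5*(0 - √2*√x) = 20 - (-5)*√2*√x = 20 + 5*√2*√x)
H(E, m) = 86/21 (H(E, m) = (-86 + 0)/(-98 + 77) = -86/(-21) = -86*(-1/21) = 86/21)
H(h(-4), 50) - 35567 = 86/21 - 35567 = -746821/21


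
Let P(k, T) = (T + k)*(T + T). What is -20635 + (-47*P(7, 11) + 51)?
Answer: -39196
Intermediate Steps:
P(k, T) = 2*T*(T + k) (P(k, T) = (T + k)*(2*T) = 2*T*(T + k))
-20635 + (-47*P(7, 11) + 51) = -20635 + (-94*11*(11 + 7) + 51) = -20635 + (-94*11*18 + 51) = -20635 + (-47*396 + 51) = -20635 + (-18612 + 51) = -20635 - 18561 = -39196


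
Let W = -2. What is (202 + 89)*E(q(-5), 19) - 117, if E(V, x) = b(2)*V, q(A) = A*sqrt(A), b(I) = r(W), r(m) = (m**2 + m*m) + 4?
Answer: -117 - 17460*I*sqrt(5) ≈ -117.0 - 39042.0*I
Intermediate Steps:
r(m) = 4 + 2*m**2 (r(m) = (m**2 + m**2) + 4 = 2*m**2 + 4 = 4 + 2*m**2)
b(I) = 12 (b(I) = 4 + 2*(-2)**2 = 4 + 2*4 = 4 + 8 = 12)
q(A) = A**(3/2)
E(V, x) = 12*V
(202 + 89)*E(q(-5), 19) - 117 = (202 + 89)*(12*(-5)**(3/2)) - 117 = 291*(12*(-5*I*sqrt(5))) - 117 = 291*(-60*I*sqrt(5)) - 117 = -17460*I*sqrt(5) - 117 = -117 - 17460*I*sqrt(5)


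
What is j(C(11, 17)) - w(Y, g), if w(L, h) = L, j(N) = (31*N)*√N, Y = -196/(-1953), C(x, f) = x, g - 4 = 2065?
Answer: -28/279 + 341*√11 ≈ 1130.9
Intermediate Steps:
g = 2069 (g = 4 + 2065 = 2069)
Y = 28/279 (Y = -196*(-1/1953) = 28/279 ≈ 0.10036)
j(N) = 31*N^(3/2)
j(C(11, 17)) - w(Y, g) = 31*11^(3/2) - 1*28/279 = 31*(11*√11) - 28/279 = 341*√11 - 28/279 = -28/279 + 341*√11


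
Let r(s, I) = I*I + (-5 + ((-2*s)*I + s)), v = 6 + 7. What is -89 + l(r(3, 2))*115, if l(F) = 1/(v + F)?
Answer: -152/3 ≈ -50.667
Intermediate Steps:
v = 13
r(s, I) = -5 + s + I² - 2*I*s (r(s, I) = I² + (-5 + (-2*I*s + s)) = I² + (-5 + (s - 2*I*s)) = I² + (-5 + s - 2*I*s) = -5 + s + I² - 2*I*s)
l(F) = 1/(13 + F)
-89 + l(r(3, 2))*115 = -89 + 115/(13 + (-5 + 3 + 2² - 2*2*3)) = -89 + 115/(13 + (-5 + 3 + 4 - 12)) = -89 + 115/(13 - 10) = -89 + 115/3 = -152/3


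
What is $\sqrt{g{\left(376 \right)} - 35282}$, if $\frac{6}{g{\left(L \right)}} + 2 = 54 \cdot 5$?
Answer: $\frac{i \sqrt{633523190}}{134} \approx 187.83 i$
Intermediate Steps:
$g{\left(L \right)} = \frac{3}{134}$ ($g{\left(L \right)} = \frac{6}{-2 + 54 \cdot 5} = \frac{6}{-2 + 270} = \frac{6}{268} = 6 \cdot \frac{1}{268} = \frac{3}{134}$)
$\sqrt{g{\left(376 \right)} - 35282} = \sqrt{\frac{3}{134} - 35282} = \sqrt{- \frac{4727785}{134}} = \frac{i \sqrt{633523190}}{134}$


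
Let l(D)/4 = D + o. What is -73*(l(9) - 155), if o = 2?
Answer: 8103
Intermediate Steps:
l(D) = 8 + 4*D (l(D) = 4*(D + 2) = 4*(2 + D) = 8 + 4*D)
-73*(l(9) - 155) = -73*((8 + 4*9) - 155) = -73*((8 + 36) - 155) = -73*(44 - 155) = -73*(-111) = 8103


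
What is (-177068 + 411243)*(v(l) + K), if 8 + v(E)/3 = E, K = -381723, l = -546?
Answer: -89779182375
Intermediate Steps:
v(E) = -24 + 3*E
(-177068 + 411243)*(v(l) + K) = (-177068 + 411243)*((-24 + 3*(-546)) - 381723) = 234175*((-24 - 1638) - 381723) = 234175*(-1662 - 381723) = 234175*(-383385) = -89779182375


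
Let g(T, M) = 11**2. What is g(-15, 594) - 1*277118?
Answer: -276997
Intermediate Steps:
g(T, M) = 121
g(-15, 594) - 1*277118 = 121 - 1*277118 = 121 - 277118 = -276997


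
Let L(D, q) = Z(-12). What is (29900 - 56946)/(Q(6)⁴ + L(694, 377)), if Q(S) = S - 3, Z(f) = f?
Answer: -27046/69 ≈ -391.97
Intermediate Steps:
L(D, q) = -12
Q(S) = -3 + S
(29900 - 56946)/(Q(6)⁴ + L(694, 377)) = (29900 - 56946)/((-3 + 6)⁴ - 12) = -27046/(3⁴ - 12) = -27046/(81 - 12) = -27046/69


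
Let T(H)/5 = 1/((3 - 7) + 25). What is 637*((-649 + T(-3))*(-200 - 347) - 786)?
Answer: 676659802/3 ≈ 2.2555e+8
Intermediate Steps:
T(H) = 5/21 (T(H) = 5/((3 - 7) + 25) = 5/(-4 + 25) = 5/21)
637*((-649 + T(-3))*(-200 - 347) - 786) = 637*((-649 + 5/21)*(-200 - 347) - 786) = 637*(-13624/21*(-547) - 786) = 637*(7452328/21 - 786) = 637*(7435822/21) = 676659802/3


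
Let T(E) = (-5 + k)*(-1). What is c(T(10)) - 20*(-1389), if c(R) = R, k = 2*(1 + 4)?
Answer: 27775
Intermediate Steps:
k = 10 (k = 2*5 = 10)
T(E) = -5 (T(E) = (-5 + 10)*(-1) = 5*(-1) = -5)
c(T(10)) - 20*(-1389) = -5 - 20*(-1389) = -5 + 27780 = 27775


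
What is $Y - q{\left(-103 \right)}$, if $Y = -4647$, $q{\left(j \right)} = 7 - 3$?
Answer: $-4651$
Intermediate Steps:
$q{\left(j \right)} = 4$ ($q{\left(j \right)} = 7 - 3 = 4$)
$Y - q{\left(-103 \right)} = -4647 - 4 = -4651$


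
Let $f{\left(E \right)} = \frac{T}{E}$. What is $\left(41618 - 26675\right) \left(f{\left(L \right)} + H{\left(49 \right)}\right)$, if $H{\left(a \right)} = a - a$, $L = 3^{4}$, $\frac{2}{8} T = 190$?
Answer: $\frac{3785560}{27} \approx 1.4021 \cdot 10^{5}$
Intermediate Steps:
$T = 760$ ($T = 4 \cdot 190 = 760$)
$L = 81$
$H{\left(a \right)} = 0$
$f{\left(E \right)} = \frac{760}{E}$
$\left(41618 - 26675\right) \left(f{\left(L \right)} + H{\left(49 \right)}\right) = \left(41618 - 26675\right) \left(\frac{760}{81} + 0\right) = 14943 \left(760 \cdot \frac{1}{81} + 0\right) = 14943 \left(\frac{760}{81} + 0\right) = 14943 \cdot \frac{760}{81} = \frac{3785560}{27}$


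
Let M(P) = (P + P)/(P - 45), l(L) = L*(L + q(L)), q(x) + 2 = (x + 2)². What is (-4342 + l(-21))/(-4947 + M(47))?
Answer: 572/245 ≈ 2.3347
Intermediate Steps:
q(x) = -2 + (2 + x)² (q(x) = -2 + (x + 2)² = -2 + (2 + x)²)
l(L) = L*(-2 + L + (2 + L)²) (l(L) = L*(L + (-2 + (2 + L)²)) = L*(-2 + L + (2 + L)²))
M(P) = 2*P/(-45 + P) (M(P) = (2*P)/(-45 + P) = 2*P/(-45 + P))
(-4342 + l(-21))/(-4947 + M(47)) = (-4342 - 21*(-2 - 21 + (2 - 21)²))/(-4947 + 2*47/(-45 + 47)) = (-4342 - 21*(-2 - 21 + (-19)²))/(-4947 + 2*47/2) = (-4342 - 21*(-2 - 21 + 361))/(-4947 + 2*47*(½)) = (-4342 - 21*338)/(-4947 + 47) = (-4342 - 7098)/(-4900) = -11440*(-1/4900) = 572/245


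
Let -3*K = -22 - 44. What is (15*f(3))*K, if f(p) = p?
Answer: 990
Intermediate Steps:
K = 22 (K = -(-22 - 44)/3 = -1/3*(-66) = 22)
(15*f(3))*K = (15*3)*22 = 45*22 = 990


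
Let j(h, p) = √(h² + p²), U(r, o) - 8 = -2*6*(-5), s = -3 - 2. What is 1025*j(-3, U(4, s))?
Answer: 1025*√4633 ≈ 69768.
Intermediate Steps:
s = -5
U(r, o) = 68 (U(r, o) = 8 - 2*6*(-5) = 8 - 12*(-5) = 8 + 60 = 68)
1025*j(-3, U(4, s)) = 1025*√((-3)² + 68²) = 1025*√(9 + 4624) = 1025*√4633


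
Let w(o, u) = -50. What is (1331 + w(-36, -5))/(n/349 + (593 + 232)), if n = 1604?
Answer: 447069/289529 ≈ 1.5441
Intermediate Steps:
(1331 + w(-36, -5))/(n/349 + (593 + 232)) = (1331 - 50)/(1604/349 + (593 + 232)) = 1281/(1604*(1/349) + 825) = 1281/(1604/349 + 825) = 1281/(289529/349) = 1281*(349/289529) = 447069/289529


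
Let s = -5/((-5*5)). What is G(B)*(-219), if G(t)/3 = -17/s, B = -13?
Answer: 55845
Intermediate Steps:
s = ⅕ (s = -5/(-25) = -5*(-1/25) = ⅕ ≈ 0.20000)
G(t) = -255 (G(t) = 3*(-17/⅕) = 3*(-17*5) = 3*(-85) = -255)
G(B)*(-219) = -255*(-219) = 55845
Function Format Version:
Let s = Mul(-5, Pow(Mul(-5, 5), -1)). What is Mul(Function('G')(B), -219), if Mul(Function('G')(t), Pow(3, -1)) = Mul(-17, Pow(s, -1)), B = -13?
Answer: 55845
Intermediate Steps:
s = Rational(1, 5) (s = Mul(-5, Pow(-25, -1)) = Mul(-5, Rational(-1, 25)) = Rational(1, 5) ≈ 0.20000)
Function('G')(t) = -255 (Function('G')(t) = Mul(3, Mul(-17, Pow(Rational(1, 5), -1))) = Mul(3, Mul(-17, 5)) = Mul(3, -85) = -255)
Mul(Function('G')(B), -219) = Mul(-255, -219) = 55845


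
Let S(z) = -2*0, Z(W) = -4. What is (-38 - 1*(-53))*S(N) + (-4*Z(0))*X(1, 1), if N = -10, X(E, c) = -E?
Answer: -16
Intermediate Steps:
S(z) = 0
(-38 - 1*(-53))*S(N) + (-4*Z(0))*X(1, 1) = (-38 - 1*(-53))*0 + (-4*(-4))*(-1*1) = (-38 + 53)*0 + 16*(-1) = 15*0 - 16 = 0 - 16 = -16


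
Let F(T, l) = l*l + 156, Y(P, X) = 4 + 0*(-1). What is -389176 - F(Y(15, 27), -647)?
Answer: -807941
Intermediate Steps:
Y(P, X) = 4 (Y(P, X) = 4 + 0 = 4)
F(T, l) = 156 + l**2 (F(T, l) = l**2 + 156 = 156 + l**2)
-389176 - F(Y(15, 27), -647) = -389176 - (156 + (-647)**2) = -389176 - (156 + 418609) = -389176 - 1*418765 = -389176 - 418765 = -807941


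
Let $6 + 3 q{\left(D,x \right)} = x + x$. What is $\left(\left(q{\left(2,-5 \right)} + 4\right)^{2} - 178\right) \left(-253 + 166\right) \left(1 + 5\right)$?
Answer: $91988$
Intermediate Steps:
$q{\left(D,x \right)} = -2 + \frac{2 x}{3}$ ($q{\left(D,x \right)} = -2 + \frac{x + x}{3} = -2 + \frac{2 x}{3}$)
$\left(\left(q{\left(2,-5 \right)} + 4\right)^{2} - 178\right) \left(-253 + 166\right) \left(1 + 5\right) = \left(\left(\left(-2 + \frac{2}{3} \left(-5\right)\right) + 4\right)^{2} - 178\right) \left(-253 + 166\right) \left(1 + 5\right) = \left(\left(\left(-2 - \frac{10}{3}\right) + 4\right)^{2} - 178\right) \left(-87\right) 6 = \left(\left(- \frac{16}{3} + 4\right)^{2} - 178\right) \left(-87\right) 6 = \left(\left(- \frac{4}{3}\right)^{2} - 178\right) \left(-87\right) 6 = \left(\frac{16}{9} - 178\right) \left(-87\right) 6 = \left(- \frac{1586}{9}\right) \left(-87\right) 6 = \frac{45994}{3} \cdot 6 = 91988$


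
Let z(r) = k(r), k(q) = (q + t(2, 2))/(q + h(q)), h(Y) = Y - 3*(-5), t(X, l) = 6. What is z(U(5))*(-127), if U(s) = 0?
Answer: -254/5 ≈ -50.800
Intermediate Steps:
h(Y) = 15 + Y (h(Y) = Y + 15 = 15 + Y)
k(q) = (6 + q)/(15 + 2*q) (k(q) = (q + 6)/(q + (15 + q)) = (6 + q)/(15 + 2*q))
z(r) = (6 + r)/(15 + 2*r)
z(U(5))*(-127) = ((6 + 0)/(15 + 2*0))*(-127) = (6/(15 + 0))*(-127) = (6/15)*(-127) = ((1/15)*6)*(-127) = (⅖)*(-127) = -254/5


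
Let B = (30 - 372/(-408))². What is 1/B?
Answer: 1156/1104601 ≈ 0.0010465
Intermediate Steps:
B = 1104601/1156 (B = (30 - 372*(-1/408))² = (30 + 31/34)² = (1051/34)² = 1104601/1156 ≈ 955.54)
1/B = 1/(1104601/1156) = 1156/1104601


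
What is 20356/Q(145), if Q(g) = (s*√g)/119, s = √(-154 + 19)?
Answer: -2422364*I*√87/1305 ≈ -17314.0*I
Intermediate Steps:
s = 3*I*√15 (s = √(-135) = 3*I*√15 ≈ 11.619*I)
Q(g) = 3*I*√15*√g/119 (Q(g) = ((3*I*√15)*√g)/119 = (3*I*√15*√g)*(1/119) = 3*I*√15*√g/119)
20356/Q(145) = 20356/((3*I*√15*√145/119)) = 20356/((15*I*√87/119)) = 20356*(-119*I*√87/1305) = -2422364*I*√87/1305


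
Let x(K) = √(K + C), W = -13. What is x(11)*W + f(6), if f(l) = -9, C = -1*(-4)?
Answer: -9 - 13*√15 ≈ -59.349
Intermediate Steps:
C = 4
x(K) = √(4 + K) (x(K) = √(K + 4) = √(4 + K))
x(11)*W + f(6) = √(4 + 11)*(-13) - 9 = √15*(-13) - 9 = -13*√15 - 9 = -9 - 13*√15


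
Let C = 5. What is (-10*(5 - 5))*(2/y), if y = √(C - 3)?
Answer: 0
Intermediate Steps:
y = √2 (y = √(5 - 3) = √2 ≈ 1.4142)
(-10*(5 - 5))*(2/y) = (-10*(5 - 5))*(2/(√2)) = (-10*0)*(2*(√2/2)) = (-5*0)*√2 = 0*√2 = 0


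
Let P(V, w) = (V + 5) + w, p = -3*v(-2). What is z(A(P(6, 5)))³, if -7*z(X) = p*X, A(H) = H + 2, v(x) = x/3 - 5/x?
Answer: 970299/343 ≈ 2828.9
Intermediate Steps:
v(x) = -5/x + x/3 (v(x) = x*(⅓) - 5/x = x/3 - 5/x = -5/x + x/3)
p = -11/2 (p = -3*(-5/(-2) + (⅓)*(-2)) = -3*(-5*(-½) - ⅔) = -3*(5/2 - ⅔) = -3*11/6 = -11/2 ≈ -5.5000)
P(V, w) = 5 + V + w (P(V, w) = (5 + V) + w = 5 + V + w)
A(H) = 2 + H
z(X) = 11*X/14 (z(X) = -(-11)*X/14 = 11*X/14)
z(A(P(6, 5)))³ = (11*(2 + (5 + 6 + 5))/14)³ = (11*(2 + 16)/14)³ = ((11/14)*18)³ = (99/7)³ = 970299/343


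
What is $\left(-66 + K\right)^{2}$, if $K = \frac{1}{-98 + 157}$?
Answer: $\frac{15155449}{3481} \approx 4353.8$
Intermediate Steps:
$K = \frac{1}{59} \approx 0.016949$
$\left(-66 + K\right)^{2} = \left(-66 + \frac{1}{59}\right)^{2} = \left(- \frac{3893}{59}\right)^{2} = \frac{15155449}{3481}$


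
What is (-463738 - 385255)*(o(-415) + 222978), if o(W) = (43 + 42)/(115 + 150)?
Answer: -10033272774043/53 ≈ -1.8931e+11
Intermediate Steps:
o(W) = 17/53 (o(W) = 85/265 = 85*(1/265) = 17/53)
(-463738 - 385255)*(o(-415) + 222978) = (-463738 - 385255)*(17/53 + 222978) = -848993*11817851/53 = -10033272774043/53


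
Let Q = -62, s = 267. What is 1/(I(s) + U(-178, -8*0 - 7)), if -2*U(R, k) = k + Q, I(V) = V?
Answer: 2/603 ≈ 0.0033167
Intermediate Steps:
U(R, k) = 31 - k/2 (U(R, k) = -(k - 62)/2 = -(-62 + k)/2 = 31 - k/2)
1/(I(s) + U(-178, -8*0 - 7)) = 1/(267 + (31 - (-8*0 - 7)/2)) = 1/(267 + (31 - (0 - 7)/2)) = 1/(267 + (31 - 1/2*(-7))) = 1/(267 + (31 + 7/2)) = 1/(267 + 69/2) = 1/(603/2) = 2/603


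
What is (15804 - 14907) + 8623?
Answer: 9520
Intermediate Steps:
(15804 - 14907) + 8623 = 897 + 8623 = 9520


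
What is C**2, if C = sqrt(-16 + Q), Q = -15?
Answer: -31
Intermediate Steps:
C = I*sqrt(31) (C = sqrt(-16 - 15) = sqrt(-31) = I*sqrt(31) ≈ 5.5678*I)
C**2 = (I*sqrt(31))**2 = -31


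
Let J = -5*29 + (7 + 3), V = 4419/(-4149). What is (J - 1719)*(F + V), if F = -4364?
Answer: 3730794930/461 ≈ 8.0928e+6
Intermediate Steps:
V = -491/461 (V = 4419*(-1/4149) = -491/461 ≈ -1.0651)
J = -135 (J = -145 + 10 = -135)
(J - 1719)*(F + V) = (-135 - 1719)*(-4364 - 491/461) = -1854*(-2012295/461) = 3730794930/461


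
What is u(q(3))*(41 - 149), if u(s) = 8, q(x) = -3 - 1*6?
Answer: -864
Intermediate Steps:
q(x) = -9 (q(x) = -3 - 6 = -9)
u(q(3))*(41 - 149) = 8*(41 - 149) = 8*(-108) = -864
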